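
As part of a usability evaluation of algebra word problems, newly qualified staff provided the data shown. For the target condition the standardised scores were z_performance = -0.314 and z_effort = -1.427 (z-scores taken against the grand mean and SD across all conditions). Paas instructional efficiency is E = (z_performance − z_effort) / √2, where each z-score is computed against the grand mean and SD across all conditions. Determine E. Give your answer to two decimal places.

z_P − z_E = -0.314 − (-1.427) = 1.1130.
E = 1.1130 / √2 = 1.1130 / 1.41421 = 0.7870 ≈ 0.79.

0.79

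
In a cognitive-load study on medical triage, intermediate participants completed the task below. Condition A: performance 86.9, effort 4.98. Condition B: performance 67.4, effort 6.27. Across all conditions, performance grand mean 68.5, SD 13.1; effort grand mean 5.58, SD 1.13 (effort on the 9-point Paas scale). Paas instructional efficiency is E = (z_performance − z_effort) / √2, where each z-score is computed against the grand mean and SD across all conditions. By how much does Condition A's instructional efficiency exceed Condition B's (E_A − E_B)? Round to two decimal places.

Condition A: z_P = (86.9 − 68.5)/13.1 = 1.4046; z_E = (4.98 − 5.58)/1.13 = -0.5310; E_A = (1.4046 − (-0.5310))/√2 = 1.3687.
Condition B: z_P = (67.4 − 68.5)/13.1 = -0.0840; z_E = (6.27 − 5.58)/1.13 = 0.6106; E_B = (-0.0840 − 0.6106)/√2 = -0.4912.
E_A − E_B = 1.3687 − (-0.4912) = 1.8599 ≈ 1.86.

1.86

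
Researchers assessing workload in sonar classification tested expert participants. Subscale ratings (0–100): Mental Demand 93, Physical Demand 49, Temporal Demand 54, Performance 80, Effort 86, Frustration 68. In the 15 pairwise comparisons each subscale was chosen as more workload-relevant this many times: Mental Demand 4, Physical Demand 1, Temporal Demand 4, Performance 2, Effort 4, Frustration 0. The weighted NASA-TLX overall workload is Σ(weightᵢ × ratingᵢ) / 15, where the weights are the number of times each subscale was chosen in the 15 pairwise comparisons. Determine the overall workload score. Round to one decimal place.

76.1

The tallies are the weights (they sum to 15).
Weighted sum = 4·93 + 1·49 + 4·54 + 2·80 + 4·86 + 0·68
            = 372 + 49 + 216 + 160 + 344 + 0 = 1141.
Overall workload = 1141 / 15 = 76.0667 ≈ 76.1.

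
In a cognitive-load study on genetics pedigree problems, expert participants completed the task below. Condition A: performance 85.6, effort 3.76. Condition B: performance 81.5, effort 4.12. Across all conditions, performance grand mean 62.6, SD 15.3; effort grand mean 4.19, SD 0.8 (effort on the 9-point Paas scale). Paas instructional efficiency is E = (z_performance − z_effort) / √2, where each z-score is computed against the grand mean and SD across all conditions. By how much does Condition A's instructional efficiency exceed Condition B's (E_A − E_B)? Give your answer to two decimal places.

Condition A: z_P = (85.6 − 62.6)/15.3 = 1.5033; z_E = (3.76 − 4.19)/0.8 = -0.5375; E_A = (1.5033 − (-0.5375))/√2 = 1.4431.
Condition B: z_P = (81.5 − 62.6)/15.3 = 1.2353; z_E = (4.12 − 4.19)/0.8 = -0.0875; E_B = (1.2353 − (-0.0875))/√2 = 0.9354.
E_A − E_B = 1.4431 − 0.9354 = 0.5077 ≈ 0.51.

0.51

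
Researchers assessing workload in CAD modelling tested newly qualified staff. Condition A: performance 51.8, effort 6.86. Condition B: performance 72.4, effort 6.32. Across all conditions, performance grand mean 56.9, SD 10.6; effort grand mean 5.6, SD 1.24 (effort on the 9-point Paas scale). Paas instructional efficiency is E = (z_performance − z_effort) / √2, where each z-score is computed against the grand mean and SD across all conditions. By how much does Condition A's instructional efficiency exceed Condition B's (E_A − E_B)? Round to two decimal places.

Condition A: z_P = (51.8 − 56.9)/10.6 = -0.4811; z_E = (6.86 − 5.6)/1.24 = 1.0161; E_A = (-0.4811 − 1.0161)/√2 = -1.0587.
Condition B: z_P = (72.4 − 56.9)/10.6 = 1.4623; z_E = (6.32 − 5.6)/1.24 = 0.5806; E_B = (1.4623 − 0.5806)/√2 = 0.6235.
E_A − E_B = -1.0587 − 0.6235 = -1.6822 ≈ -1.68.

-1.68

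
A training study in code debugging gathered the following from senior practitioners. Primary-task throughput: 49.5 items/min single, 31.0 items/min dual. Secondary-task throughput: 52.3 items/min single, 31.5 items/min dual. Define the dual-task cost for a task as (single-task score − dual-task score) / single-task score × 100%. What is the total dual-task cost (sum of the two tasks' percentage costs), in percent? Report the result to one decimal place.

Primary cost = (49.5 − 31.0) / 49.5 × 100% = 37.3737%.
Secondary cost = (52.3 − 31.5) / 52.3 × 100% = 39.7706%.
Total = 37.3737% + 39.7706% = 77.1443% ≈ 77.1%.

77.1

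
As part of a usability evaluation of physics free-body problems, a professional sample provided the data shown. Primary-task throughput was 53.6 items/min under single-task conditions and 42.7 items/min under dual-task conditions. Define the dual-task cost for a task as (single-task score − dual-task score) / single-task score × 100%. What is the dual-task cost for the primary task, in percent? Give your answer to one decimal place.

Cost = (53.6 − 42.7) / 53.6 × 100%
     = 10.9000 / 53.6 × 100% = 20.3358%.
≈ 20.3%.

20.3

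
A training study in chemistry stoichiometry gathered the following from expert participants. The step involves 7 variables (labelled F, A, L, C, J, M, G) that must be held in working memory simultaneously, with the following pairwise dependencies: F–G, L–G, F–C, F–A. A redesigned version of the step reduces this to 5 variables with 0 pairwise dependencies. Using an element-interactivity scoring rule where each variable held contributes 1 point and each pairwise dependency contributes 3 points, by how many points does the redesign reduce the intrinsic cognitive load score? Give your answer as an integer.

14

Original: 7 × 1 + 4 × 3 = 7 + 12 = 19.
Redesigned: 5 × 1 + 0 × 3 = 5 + 0 = 5.
Reduction = 19 − 5 = 14.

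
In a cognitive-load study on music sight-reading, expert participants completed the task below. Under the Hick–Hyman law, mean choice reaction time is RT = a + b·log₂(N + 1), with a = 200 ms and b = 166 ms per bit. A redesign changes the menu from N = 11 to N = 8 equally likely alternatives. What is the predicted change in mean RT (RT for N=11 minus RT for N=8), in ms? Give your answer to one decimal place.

68.9

RT(11) = 200 + 166·log₂(12) = 200 + 166·3.5850 = 795.1100 ms.
RT(8) = 200 + 166·log₂(9) = 200 + 166·3.1699 = 726.2034 ms.
Difference = 795.1100 − 726.2034 = 68.9066 ≈ 68.9 ms.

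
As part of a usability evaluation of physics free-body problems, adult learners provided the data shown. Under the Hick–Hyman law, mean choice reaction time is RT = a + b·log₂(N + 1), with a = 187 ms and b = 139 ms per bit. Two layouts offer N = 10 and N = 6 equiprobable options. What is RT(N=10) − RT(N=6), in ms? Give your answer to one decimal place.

90.6

RT(10) = 187 + 139·log₂(11) = 187 + 139·3.4594 = 667.8566 ms.
RT(6) = 187 + 139·log₂(7) = 187 + 139·2.8074 = 577.2286 ms.
Difference = 667.8566 − 577.2286 = 90.6280 ≈ 90.6 ms.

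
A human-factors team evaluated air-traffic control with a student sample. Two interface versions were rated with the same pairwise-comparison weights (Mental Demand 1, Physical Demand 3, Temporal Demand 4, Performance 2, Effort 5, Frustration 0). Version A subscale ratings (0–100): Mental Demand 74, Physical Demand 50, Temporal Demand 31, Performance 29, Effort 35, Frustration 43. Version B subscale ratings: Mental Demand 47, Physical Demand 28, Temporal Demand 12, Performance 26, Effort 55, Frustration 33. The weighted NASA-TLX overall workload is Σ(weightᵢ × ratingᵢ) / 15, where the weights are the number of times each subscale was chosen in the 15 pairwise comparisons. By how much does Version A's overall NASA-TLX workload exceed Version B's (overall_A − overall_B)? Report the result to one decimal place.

Version A weighted sum = 1·74 + 3·50 + 4·31 + 2·29 + 5·35 + 0·43 = 74 + 150 + 124 + 58 + 175 + 0 = 581; overall_A = 581/15 = 38.7333.
Version B weighted sum = 1·47 + 3·28 + 4·12 + 2·26 + 5·55 + 0·33 = 47 + 84 + 48 + 52 + 275 + 0 = 506; overall_B = 506/15 = 33.7333.
Difference = 38.7333 − 33.7333 = 5.0000 ≈ 5.0.

5.0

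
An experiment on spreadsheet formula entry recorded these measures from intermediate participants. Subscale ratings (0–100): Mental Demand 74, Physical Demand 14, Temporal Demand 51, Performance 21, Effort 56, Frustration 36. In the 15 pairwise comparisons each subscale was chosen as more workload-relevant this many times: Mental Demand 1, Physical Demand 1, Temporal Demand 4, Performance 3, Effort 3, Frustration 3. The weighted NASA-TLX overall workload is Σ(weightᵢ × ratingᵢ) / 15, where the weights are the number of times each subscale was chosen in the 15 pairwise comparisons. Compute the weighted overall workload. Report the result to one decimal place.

42.1

The tallies are the weights (they sum to 15).
Weighted sum = 1·74 + 1·14 + 4·51 + 3·21 + 3·56 + 3·36
            = 74 + 14 + 204 + 63 + 168 + 108 = 631.
Overall workload = 631 / 15 = 42.0667 ≈ 42.1.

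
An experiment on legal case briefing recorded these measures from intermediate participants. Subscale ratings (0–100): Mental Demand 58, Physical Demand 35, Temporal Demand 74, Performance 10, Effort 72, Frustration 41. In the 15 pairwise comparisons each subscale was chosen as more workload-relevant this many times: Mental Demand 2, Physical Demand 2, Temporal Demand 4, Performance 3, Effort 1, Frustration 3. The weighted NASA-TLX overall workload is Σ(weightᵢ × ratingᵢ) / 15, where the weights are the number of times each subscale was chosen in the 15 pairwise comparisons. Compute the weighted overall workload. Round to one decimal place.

47.1

The tallies are the weights (they sum to 15).
Weighted sum = 2·58 + 2·35 + 4·74 + 3·10 + 1·72 + 3·41
            = 116 + 70 + 296 + 30 + 72 + 123 = 707.
Overall workload = 707 / 15 = 47.1333 ≈ 47.1.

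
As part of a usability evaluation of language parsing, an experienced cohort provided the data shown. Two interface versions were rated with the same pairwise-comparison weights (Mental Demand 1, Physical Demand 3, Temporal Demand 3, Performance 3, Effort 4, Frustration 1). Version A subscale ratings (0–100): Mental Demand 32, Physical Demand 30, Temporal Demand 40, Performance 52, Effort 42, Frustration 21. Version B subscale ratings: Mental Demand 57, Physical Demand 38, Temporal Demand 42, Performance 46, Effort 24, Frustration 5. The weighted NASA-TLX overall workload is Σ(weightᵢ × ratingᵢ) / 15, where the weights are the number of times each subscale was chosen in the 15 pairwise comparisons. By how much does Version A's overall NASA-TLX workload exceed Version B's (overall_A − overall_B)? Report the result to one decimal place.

3.4

Version A weighted sum = 1·32 + 3·30 + 3·40 + 3·52 + 4·42 + 1·21 = 32 + 90 + 120 + 156 + 168 + 21 = 587; overall_A = 587/15 = 39.1333.
Version B weighted sum = 1·57 + 3·38 + 3·42 + 3·46 + 4·24 + 1·5 = 57 + 114 + 126 + 138 + 96 + 5 = 536; overall_B = 536/15 = 35.7333.
Difference = 39.1333 − 35.7333 = 3.4000 ≈ 3.4.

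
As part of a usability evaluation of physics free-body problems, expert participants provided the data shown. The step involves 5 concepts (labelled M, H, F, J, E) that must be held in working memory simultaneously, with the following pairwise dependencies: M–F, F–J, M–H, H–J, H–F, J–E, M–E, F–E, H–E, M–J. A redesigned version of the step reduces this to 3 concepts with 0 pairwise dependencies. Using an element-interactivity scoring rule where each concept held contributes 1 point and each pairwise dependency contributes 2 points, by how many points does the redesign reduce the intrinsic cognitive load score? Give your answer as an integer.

Original: 5 × 1 + 10 × 2 = 5 + 20 = 25.
Redesigned: 3 × 1 + 0 × 2 = 3 + 0 = 3.
Reduction = 25 − 3 = 22.

22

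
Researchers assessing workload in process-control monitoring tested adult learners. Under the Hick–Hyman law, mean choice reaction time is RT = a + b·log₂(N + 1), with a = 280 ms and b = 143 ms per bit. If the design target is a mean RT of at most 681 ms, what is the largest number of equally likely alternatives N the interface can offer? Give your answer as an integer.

5

Set 280 + 143·log₂(N + 1) ≤ 681.
log₂(N + 1) ≤ (681 − 280) / 143 = 2.8042.
N + 1 ≤ 2^2.8042 = 6.9847.
N ≤ 5.9847, so the largest integer N is 5.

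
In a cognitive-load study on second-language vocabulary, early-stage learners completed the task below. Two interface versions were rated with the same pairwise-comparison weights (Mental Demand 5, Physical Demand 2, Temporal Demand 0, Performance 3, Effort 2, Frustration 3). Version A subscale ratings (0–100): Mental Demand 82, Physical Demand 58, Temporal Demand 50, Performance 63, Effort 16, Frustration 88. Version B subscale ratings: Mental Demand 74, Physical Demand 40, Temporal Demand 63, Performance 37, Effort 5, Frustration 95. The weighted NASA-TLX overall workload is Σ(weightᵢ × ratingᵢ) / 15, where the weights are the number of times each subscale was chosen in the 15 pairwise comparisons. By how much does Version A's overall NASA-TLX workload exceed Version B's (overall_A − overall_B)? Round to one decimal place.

Version A weighted sum = 5·82 + 2·58 + 0·50 + 3·63 + 2·16 + 3·88 = 410 + 116 + 0 + 189 + 32 + 264 = 1011; overall_A = 1011/15 = 67.4000.
Version B weighted sum = 5·74 + 2·40 + 0·63 + 3·37 + 2·5 + 3·95 = 370 + 80 + 0 + 111 + 10 + 285 = 856; overall_B = 856/15 = 57.0667.
Difference = 67.4000 − 57.0667 = 10.3333 ≈ 10.3.

10.3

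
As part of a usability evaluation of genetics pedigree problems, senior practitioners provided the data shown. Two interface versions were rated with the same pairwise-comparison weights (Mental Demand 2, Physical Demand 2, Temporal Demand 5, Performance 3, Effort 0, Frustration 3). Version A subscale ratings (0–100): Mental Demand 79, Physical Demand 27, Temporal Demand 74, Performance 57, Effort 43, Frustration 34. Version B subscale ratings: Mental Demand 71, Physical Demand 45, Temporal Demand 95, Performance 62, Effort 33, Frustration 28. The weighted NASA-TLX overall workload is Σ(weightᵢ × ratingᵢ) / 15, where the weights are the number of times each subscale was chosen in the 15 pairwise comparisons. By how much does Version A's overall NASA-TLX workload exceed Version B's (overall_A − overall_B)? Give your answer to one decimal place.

Version A weighted sum = 2·79 + 2·27 + 5·74 + 3·57 + 0·43 + 3·34 = 158 + 54 + 370 + 171 + 0 + 102 = 855; overall_A = 855/15 = 57.0000.
Version B weighted sum = 2·71 + 2·45 + 5·95 + 3·62 + 0·33 + 3·28 = 142 + 90 + 475 + 186 + 0 + 84 = 977; overall_B = 977/15 = 65.1333.
Difference = 57.0000 − 65.1333 = -8.1333 ≈ -8.1.

-8.1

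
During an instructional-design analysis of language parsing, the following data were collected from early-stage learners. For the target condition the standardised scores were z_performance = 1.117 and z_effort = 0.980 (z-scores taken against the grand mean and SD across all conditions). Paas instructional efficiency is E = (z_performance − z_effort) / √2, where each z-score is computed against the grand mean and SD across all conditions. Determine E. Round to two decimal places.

0.10

z_P − z_E = 1.117 − 0.980 = 0.1370.
E = 0.1370 / √2 = 0.1370 / 1.41421 = 0.0969 ≈ 0.10.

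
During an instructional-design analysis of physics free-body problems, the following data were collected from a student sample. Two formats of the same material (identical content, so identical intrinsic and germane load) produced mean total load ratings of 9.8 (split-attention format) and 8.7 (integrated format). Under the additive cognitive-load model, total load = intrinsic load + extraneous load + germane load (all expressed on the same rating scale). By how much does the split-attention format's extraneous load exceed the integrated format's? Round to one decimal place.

1.1

Intrinsic and germane load are equal across formats, so the difference in total load equals the difference in extraneous load.
Extraneous-load difference = 9.8 − 8.7 = 1.1.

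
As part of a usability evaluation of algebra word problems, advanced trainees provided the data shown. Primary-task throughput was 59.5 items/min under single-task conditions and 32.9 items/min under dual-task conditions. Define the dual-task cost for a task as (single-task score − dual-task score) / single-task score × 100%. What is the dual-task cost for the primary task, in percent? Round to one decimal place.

Cost = (59.5 − 32.9) / 59.5 × 100%
     = 26.6000 / 59.5 × 100% = 44.7059%.
≈ 44.7%.

44.7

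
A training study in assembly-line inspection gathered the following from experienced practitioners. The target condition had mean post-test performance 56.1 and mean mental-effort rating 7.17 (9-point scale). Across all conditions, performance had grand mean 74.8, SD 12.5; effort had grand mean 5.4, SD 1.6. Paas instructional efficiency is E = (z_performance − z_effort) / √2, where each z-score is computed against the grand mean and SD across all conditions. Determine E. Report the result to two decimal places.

z_performance = (56.1 − 74.8) / 12.5 = -18.7000 / 12.5 = -1.4960.
z_effort = (7.17 − 5.4) / 1.6 = 1.7700 / 1.6 = 1.1062.
z_P − z_E = -1.4960 − 1.1062 = -2.6022.
E = -2.6022 / √2 = -2.6022 / 1.41421 = -1.8400 ≈ -1.84.

-1.84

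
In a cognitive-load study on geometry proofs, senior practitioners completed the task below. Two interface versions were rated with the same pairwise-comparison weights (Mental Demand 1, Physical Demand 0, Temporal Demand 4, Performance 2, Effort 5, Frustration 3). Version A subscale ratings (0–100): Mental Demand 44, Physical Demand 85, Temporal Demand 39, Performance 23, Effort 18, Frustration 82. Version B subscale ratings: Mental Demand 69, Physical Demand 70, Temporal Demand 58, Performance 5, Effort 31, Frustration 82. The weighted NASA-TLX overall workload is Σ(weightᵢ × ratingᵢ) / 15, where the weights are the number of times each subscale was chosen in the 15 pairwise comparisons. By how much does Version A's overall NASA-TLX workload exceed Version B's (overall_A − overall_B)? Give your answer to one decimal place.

Version A weighted sum = 1·44 + 0·85 + 4·39 + 2·23 + 5·18 + 3·82 = 44 + 0 + 156 + 46 + 90 + 246 = 582; overall_A = 582/15 = 38.8000.
Version B weighted sum = 1·69 + 0·70 + 4·58 + 2·5 + 5·31 + 3·82 = 69 + 0 + 232 + 10 + 155 + 246 = 712; overall_B = 712/15 = 47.4667.
Difference = 38.8000 − 47.4667 = -8.6667 ≈ -8.7.

-8.7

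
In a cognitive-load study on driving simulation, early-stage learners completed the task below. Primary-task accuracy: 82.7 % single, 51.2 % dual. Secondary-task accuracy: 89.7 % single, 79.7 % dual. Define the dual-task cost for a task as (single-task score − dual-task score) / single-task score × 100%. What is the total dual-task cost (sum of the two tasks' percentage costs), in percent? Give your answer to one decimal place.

49.2

Primary cost = (82.7 − 51.2) / 82.7 × 100% = 38.0895%.
Secondary cost = (89.7 − 79.7) / 89.7 × 100% = 11.1483%.
Total = 38.0895% + 11.1483% = 49.2378% ≈ 49.2%.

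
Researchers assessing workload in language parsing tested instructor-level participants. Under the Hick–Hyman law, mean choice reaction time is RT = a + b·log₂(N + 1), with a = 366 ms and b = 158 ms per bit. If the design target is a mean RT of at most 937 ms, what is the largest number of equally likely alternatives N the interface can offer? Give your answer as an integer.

Set 366 + 158·log₂(N + 1) ≤ 937.
log₂(N + 1) ≤ (937 − 366) / 158 = 3.6139.
N + 1 ≤ 2^3.6139 = 12.2431.
N ≤ 11.2431, so the largest integer N is 11.

11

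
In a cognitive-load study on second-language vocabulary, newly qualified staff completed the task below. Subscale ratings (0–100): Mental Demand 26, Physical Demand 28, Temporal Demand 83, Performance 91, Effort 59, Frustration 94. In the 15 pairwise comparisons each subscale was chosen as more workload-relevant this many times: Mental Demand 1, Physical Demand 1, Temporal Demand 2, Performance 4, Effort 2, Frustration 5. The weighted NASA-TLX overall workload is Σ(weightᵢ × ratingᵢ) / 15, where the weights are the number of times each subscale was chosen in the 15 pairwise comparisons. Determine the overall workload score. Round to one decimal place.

78.1

The tallies are the weights (they sum to 15).
Weighted sum = 1·26 + 1·28 + 2·83 + 4·91 + 2·59 + 5·94
            = 26 + 28 + 166 + 364 + 118 + 470 = 1172.
Overall workload = 1172 / 15 = 78.1333 ≈ 78.1.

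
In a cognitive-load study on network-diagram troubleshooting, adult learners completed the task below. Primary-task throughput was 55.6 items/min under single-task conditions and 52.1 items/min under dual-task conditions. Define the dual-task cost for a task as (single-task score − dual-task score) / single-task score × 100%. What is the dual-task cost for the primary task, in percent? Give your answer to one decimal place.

Cost = (55.6 − 52.1) / 55.6 × 100%
     = 3.5000 / 55.6 × 100% = 6.2950%.
≈ 6.3%.

6.3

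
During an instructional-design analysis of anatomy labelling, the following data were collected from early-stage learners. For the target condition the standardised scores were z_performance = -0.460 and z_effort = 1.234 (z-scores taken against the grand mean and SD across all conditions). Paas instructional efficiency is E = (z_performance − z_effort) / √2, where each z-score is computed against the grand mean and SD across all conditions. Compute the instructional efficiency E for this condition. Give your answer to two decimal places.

-1.20

z_P − z_E = -0.460 − 1.234 = -1.6940.
E = -1.6940 / √2 = -1.6940 / 1.41421 = -1.1978 ≈ -1.20.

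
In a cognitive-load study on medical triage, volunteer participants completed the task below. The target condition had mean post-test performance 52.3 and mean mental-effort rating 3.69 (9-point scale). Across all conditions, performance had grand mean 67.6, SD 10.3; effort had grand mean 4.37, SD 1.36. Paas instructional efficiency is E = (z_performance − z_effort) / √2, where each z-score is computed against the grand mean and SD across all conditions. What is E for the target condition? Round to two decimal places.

z_performance = (52.3 − 67.6) / 10.3 = -15.3000 / 10.3 = -1.4854.
z_effort = (3.69 − 4.37) / 1.36 = -0.6800 / 1.36 = -0.5000.
z_P − z_E = -1.4854 − (-0.5000) = -0.9854.
E = -0.9854 / √2 = -0.9854 / 1.41421 = -0.6968 ≈ -0.70.

-0.70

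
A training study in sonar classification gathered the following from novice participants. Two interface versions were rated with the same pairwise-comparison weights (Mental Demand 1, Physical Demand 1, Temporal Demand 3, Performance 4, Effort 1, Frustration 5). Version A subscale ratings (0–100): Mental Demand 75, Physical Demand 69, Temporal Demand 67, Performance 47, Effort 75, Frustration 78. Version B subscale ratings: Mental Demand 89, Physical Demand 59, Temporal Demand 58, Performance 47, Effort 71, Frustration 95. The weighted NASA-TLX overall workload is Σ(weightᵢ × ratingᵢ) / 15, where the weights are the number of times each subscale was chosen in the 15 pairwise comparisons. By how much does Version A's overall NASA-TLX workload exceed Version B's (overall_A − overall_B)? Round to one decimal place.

Version A weighted sum = 1·75 + 1·69 + 3·67 + 4·47 + 1·75 + 5·78 = 75 + 69 + 201 + 188 + 75 + 390 = 998; overall_A = 998/15 = 66.5333.
Version B weighted sum = 1·89 + 1·59 + 3·58 + 4·47 + 1·71 + 5·95 = 89 + 59 + 174 + 188 + 71 + 475 = 1056; overall_B = 1056/15 = 70.4000.
Difference = 66.5333 − 70.4000 = -3.8667 ≈ -3.9.

-3.9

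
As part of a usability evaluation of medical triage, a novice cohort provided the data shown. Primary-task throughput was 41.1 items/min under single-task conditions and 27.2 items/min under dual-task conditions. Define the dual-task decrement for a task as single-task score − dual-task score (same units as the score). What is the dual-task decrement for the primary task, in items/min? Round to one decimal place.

Decrement = 41.1 − 27.2 = 13.9000 items/min ≈ 13.9 items/min.

13.9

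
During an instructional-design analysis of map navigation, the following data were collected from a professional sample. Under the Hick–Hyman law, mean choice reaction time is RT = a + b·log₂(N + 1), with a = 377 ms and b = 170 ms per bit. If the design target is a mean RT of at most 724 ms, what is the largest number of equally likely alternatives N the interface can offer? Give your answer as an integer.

3

Set 377 + 170·log₂(N + 1) ≤ 724.
log₂(N + 1) ≤ (724 − 377) / 170 = 2.0412.
N + 1 ≤ 2^2.0412 = 4.1159.
N ≤ 3.1159, so the largest integer N is 3.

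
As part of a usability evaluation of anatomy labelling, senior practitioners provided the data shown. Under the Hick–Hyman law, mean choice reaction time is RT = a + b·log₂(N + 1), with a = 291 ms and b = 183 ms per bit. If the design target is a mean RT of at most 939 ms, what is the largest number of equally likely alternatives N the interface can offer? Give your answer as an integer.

Set 291 + 183·log₂(N + 1) ≤ 939.
log₂(N + 1) ≤ (939 − 291) / 183 = 3.5410.
N + 1 ≤ 2^3.5410 = 11.6398.
N ≤ 10.6398, so the largest integer N is 10.

10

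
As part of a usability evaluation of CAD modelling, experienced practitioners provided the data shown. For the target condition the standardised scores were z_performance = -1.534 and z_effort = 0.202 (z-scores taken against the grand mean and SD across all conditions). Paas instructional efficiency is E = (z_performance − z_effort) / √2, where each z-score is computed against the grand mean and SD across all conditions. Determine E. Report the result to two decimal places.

z_P − z_E = -1.534 − 0.202 = -1.7360.
E = -1.7360 / √2 = -1.7360 / 1.41421 = -1.2275 ≈ -1.23.

-1.23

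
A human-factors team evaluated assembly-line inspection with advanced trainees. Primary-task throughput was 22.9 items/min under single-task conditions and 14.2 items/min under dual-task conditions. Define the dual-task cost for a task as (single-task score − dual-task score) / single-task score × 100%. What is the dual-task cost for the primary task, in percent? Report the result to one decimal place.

Cost = (22.9 − 14.2) / 22.9 × 100%
     = 8.7000 / 22.9 × 100% = 37.9913%.
≈ 38.0%.

38.0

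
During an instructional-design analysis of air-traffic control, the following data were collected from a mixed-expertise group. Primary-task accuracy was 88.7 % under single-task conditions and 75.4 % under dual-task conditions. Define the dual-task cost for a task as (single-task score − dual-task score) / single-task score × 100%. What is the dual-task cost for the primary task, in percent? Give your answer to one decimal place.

Cost = (88.7 − 75.4) / 88.7 × 100%
     = 13.3000 / 88.7 × 100% = 14.9944%.
≈ 15.0%.

15.0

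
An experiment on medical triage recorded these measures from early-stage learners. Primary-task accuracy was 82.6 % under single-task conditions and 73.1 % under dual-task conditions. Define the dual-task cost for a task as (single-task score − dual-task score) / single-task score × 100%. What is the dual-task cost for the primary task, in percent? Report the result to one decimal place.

11.5

Cost = (82.6 − 73.1) / 82.6 × 100%
     = 9.5000 / 82.6 × 100% = 11.5012%.
≈ 11.5%.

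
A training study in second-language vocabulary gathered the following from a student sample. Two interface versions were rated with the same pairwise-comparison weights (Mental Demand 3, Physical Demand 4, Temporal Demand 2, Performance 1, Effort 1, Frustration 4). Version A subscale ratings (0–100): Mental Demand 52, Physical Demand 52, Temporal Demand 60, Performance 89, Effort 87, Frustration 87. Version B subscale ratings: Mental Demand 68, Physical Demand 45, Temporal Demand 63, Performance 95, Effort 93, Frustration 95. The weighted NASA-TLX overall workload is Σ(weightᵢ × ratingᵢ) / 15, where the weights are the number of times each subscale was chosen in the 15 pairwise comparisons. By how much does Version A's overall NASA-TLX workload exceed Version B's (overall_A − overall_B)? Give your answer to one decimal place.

-4.7

Version A weighted sum = 3·52 + 4·52 + 2·60 + 1·89 + 1·87 + 4·87 = 156 + 208 + 120 + 89 + 87 + 348 = 1008; overall_A = 1008/15 = 67.2000.
Version B weighted sum = 3·68 + 4·45 + 2·63 + 1·95 + 1·93 + 4·95 = 204 + 180 + 126 + 95 + 93 + 380 = 1078; overall_B = 1078/15 = 71.8667.
Difference = 67.2000 − 71.8667 = -4.6667 ≈ -4.7.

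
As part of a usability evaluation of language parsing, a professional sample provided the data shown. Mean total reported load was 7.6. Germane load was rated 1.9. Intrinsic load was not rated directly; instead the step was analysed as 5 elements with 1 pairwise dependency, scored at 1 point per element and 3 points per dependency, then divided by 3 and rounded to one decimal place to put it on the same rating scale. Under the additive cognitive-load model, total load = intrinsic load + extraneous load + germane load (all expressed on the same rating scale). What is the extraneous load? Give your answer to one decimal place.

3.0

Intrinsic (element-interactivity): (5 × 1 + 1 × 3) / 3 = 8 / 3 = 2.6667 → 2.7.
extraneous load = total − intrinsic − germane
             = 7.6 − 2.7 − 1.9 = 3.0.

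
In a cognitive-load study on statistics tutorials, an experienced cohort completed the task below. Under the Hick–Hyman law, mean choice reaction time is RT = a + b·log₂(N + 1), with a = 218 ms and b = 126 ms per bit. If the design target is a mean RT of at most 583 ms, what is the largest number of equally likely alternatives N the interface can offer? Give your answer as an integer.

6

Set 218 + 126·log₂(N + 1) ≤ 583.
log₂(N + 1) ≤ (583 − 218) / 126 = 2.8968.
N + 1 ≤ 2^2.8968 = 7.4477.
N ≤ 6.4477, so the largest integer N is 6.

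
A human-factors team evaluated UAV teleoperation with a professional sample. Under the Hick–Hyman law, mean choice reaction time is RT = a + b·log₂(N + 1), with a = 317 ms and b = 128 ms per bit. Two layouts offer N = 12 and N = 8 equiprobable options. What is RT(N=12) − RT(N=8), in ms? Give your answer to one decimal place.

RT(12) = 317 + 128·log₂(13) = 317 + 128·3.7004 = 790.6512 ms.
RT(8) = 317 + 128·log₂(9) = 317 + 128·3.1699 = 722.7472 ms.
Difference = 790.6512 − 722.7472 = 67.9040 ≈ 67.9 ms.

67.9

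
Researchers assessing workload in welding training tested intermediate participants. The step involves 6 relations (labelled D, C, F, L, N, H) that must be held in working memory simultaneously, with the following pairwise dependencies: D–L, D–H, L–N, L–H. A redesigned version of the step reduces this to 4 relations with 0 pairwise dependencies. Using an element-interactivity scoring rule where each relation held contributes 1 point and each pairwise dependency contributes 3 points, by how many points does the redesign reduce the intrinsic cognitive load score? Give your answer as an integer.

14

Original: 6 × 1 + 4 × 3 = 6 + 12 = 18.
Redesigned: 4 × 1 + 0 × 3 = 4 + 0 = 4.
Reduction = 18 − 4 = 14.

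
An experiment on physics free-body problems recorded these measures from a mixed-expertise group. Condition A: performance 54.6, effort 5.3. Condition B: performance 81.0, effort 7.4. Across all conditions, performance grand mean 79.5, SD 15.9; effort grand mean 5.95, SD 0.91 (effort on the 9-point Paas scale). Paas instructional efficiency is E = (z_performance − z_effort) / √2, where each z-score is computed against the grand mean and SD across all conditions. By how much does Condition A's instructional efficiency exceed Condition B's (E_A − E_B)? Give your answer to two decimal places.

Condition A: z_P = (54.6 − 79.5)/15.9 = -1.5660; z_E = (5.3 − 5.95)/0.91 = -0.7143; E_A = (-1.5660 − (-0.7143))/√2 = -0.6022.
Condition B: z_P = (81.0 − 79.5)/15.9 = 0.0943; z_E = (7.4 − 5.95)/0.91 = 1.5934; E_B = (0.0943 − 1.5934)/√2 = -1.0600.
E_A − E_B = -0.6022 − (-1.0600) = 0.4578 ≈ 0.46.

0.46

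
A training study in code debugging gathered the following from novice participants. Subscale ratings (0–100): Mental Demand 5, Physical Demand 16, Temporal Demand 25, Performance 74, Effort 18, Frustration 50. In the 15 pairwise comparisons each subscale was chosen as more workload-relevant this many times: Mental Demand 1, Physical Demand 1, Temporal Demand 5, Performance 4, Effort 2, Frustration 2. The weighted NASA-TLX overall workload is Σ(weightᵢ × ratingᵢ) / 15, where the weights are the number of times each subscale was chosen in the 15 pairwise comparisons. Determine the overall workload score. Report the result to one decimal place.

The tallies are the weights (they sum to 15).
Weighted sum = 1·5 + 1·16 + 5·25 + 4·74 + 2·18 + 2·50
            = 5 + 16 + 125 + 296 + 36 + 100 = 578.
Overall workload = 578 / 15 = 38.5333 ≈ 38.5.

38.5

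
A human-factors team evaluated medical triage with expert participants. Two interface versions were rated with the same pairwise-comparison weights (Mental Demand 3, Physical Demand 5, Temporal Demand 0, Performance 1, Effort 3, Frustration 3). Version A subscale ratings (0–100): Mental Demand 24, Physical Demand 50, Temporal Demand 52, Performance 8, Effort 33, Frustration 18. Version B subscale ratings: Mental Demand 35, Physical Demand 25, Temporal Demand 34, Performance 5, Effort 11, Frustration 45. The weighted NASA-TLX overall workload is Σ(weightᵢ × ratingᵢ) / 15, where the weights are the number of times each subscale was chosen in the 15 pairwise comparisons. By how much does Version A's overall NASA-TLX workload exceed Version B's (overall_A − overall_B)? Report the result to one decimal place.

Version A weighted sum = 3·24 + 5·50 + 0·52 + 1·8 + 3·33 + 3·18 = 72 + 250 + 0 + 8 + 99 + 54 = 483; overall_A = 483/15 = 32.2000.
Version B weighted sum = 3·35 + 5·25 + 0·34 + 1·5 + 3·11 + 3·45 = 105 + 125 + 0 + 5 + 33 + 135 = 403; overall_B = 403/15 = 26.8667.
Difference = 32.2000 − 26.8667 = 5.3333 ≈ 5.3.

5.3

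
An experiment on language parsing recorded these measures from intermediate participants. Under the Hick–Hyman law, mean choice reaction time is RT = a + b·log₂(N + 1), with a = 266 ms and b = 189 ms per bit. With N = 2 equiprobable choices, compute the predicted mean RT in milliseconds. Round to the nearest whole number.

log₂(2 + 1) = log₂(3) = 1.5850.
RT = 266 + 189 × 1.5850 = 266 + 299.5650 = 565.5650 ms.
≈ 566 ms.

566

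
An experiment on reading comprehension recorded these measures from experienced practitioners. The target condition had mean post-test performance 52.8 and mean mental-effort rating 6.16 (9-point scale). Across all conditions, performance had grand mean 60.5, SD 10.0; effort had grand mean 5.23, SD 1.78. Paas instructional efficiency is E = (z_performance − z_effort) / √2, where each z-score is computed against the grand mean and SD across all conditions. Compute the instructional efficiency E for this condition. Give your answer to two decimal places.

z_performance = (52.8 − 60.5) / 10.0 = -7.7000 / 10.0 = -0.7700.
z_effort = (6.16 − 5.23) / 1.78 = 0.9300 / 1.78 = 0.5225.
z_P − z_E = -0.7700 − 0.5225 = -1.2925.
E = -1.2925 / √2 = -1.2925 / 1.41421 = -0.9139 ≈ -0.91.

-0.91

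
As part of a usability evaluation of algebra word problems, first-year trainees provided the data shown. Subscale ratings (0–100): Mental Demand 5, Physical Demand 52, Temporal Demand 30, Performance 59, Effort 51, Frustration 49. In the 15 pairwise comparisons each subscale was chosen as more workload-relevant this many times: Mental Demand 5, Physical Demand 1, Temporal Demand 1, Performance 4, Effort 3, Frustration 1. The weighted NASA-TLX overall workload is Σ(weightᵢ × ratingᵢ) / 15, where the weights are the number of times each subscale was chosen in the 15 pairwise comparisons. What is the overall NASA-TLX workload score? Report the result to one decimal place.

36.3

The tallies are the weights (they sum to 15).
Weighted sum = 5·5 + 1·52 + 1·30 + 4·59 + 3·51 + 1·49
            = 25 + 52 + 30 + 236 + 153 + 49 = 545.
Overall workload = 545 / 15 = 36.3333 ≈ 36.3.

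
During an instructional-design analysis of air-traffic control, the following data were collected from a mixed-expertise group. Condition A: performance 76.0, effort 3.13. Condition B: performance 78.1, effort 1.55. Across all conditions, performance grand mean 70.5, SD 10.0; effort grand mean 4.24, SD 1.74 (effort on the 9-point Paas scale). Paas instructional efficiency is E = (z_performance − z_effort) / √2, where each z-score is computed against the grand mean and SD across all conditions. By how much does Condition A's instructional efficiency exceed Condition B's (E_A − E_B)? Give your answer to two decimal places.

Condition A: z_P = (76.0 − 70.5)/10.0 = 0.5500; z_E = (3.13 − 4.24)/1.74 = -0.6379; E_A = (0.5500 − (-0.6379))/√2 = 0.8400.
Condition B: z_P = (78.1 − 70.5)/10.0 = 0.7600; z_E = (1.55 − 4.24)/1.74 = -1.5460; E_B = (0.7600 − (-1.5460))/√2 = 1.6306.
E_A − E_B = 0.8400 − 1.6306 = -0.7906 ≈ -0.79.

-0.79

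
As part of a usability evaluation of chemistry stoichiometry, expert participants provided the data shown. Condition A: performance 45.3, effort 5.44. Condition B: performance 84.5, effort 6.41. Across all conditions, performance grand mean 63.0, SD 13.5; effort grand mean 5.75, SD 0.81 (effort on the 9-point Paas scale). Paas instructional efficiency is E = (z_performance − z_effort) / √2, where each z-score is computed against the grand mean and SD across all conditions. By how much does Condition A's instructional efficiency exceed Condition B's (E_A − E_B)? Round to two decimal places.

-1.21

Condition A: z_P = (45.3 − 63.0)/13.5 = -1.3111; z_E = (5.44 − 5.75)/0.81 = -0.3827; E_A = (-1.3111 − (-0.3827))/√2 = -0.6565.
Condition B: z_P = (84.5 − 63.0)/13.5 = 1.5926; z_E = (6.41 − 5.75)/0.81 = 0.8148; E_B = (1.5926 − 0.8148)/√2 = 0.5500.
E_A − E_B = -0.6565 − 0.5500 = -1.2065 ≈ -1.21.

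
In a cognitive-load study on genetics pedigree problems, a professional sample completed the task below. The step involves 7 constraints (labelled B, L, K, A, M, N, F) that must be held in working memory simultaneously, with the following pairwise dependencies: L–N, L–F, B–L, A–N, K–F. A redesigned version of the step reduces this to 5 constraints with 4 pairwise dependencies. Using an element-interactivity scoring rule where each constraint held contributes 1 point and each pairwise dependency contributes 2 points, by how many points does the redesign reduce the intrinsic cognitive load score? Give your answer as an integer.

4

Original: 7 × 1 + 5 × 2 = 7 + 10 = 17.
Redesigned: 5 × 1 + 4 × 2 = 5 + 8 = 13.
Reduction = 17 − 13 = 4.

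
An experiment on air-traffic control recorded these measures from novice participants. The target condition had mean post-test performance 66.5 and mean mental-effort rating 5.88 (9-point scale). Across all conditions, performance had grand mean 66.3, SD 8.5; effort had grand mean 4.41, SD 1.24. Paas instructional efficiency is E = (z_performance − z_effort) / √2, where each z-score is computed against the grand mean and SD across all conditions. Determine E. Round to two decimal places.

-0.82

z_performance = (66.5 − 66.3) / 8.5 = 0.2000 / 8.5 = 0.0235.
z_effort = (5.88 − 4.41) / 1.24 = 1.4700 / 1.24 = 1.1855.
z_P − z_E = 0.0235 − 1.1855 = -1.1620.
E = -1.1620 / √2 = -1.1620 / 1.41421 = -0.8217 ≈ -0.82.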